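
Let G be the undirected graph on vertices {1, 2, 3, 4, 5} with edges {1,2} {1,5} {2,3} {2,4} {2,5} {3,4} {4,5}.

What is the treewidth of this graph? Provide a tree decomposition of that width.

Each bag holds 3 vertices, so the decomposition has width 2, which upper-bounds the treewidth. Conversely, {1, 2, 5} is a clique of size 3, and the vertices of any clique must share a bag in every tree decomposition; so some bag has ≥ 3 vertices and tw(G) ≥ 2. Combining the bounds, tw(G) = 2.

Treewidth 2.
One optimal decomposition is:
Bags: B1 = {2, 3, 4}  B2 = {2, 4, 5}  B3 = {1, 2, 5}
Tree: B1–B2, B2–B3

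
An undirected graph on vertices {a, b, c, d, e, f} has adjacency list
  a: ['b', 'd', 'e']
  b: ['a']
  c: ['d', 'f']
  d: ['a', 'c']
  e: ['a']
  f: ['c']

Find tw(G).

A width-1 tree decomposition is:
Bags: B1 = {c, f}  B2 = {c, d}  B3 = {a, d}  B4 = {a, e}  B5 = {a, b}
Tree: B1–B2, B2–B3, B3–B4, B3–B5
Every bag has size at most 2, so the width is 2 − 1 = 1 and tw(G) ≤ 1. Since G has at least one edge (e.g. f–c), it is not an edgeless graph, so tw(G) ≥ 1. The upper and lower bounds meet at 1, so that is the treewidth.

1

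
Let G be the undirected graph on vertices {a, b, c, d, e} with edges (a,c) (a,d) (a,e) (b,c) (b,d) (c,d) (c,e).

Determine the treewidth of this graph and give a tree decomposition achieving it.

Each bag holds 3 vertices, so the decomposition has width 2, which upper-bounds the treewidth. For the lower bound, the 3 vertices {a, c, d} are pairwise adjacent, and any tree decomposition puts a clique entirely inside one bag — forcing width ≥ 2. The upper and lower bounds meet at 2, so that is the treewidth.

Treewidth 2.
One optimal decomposition is:
Bags: B1 = {a, c, d}  B2 = {a, c, e}  B3 = {b, c, d}
Tree: B1–B2, B1–B3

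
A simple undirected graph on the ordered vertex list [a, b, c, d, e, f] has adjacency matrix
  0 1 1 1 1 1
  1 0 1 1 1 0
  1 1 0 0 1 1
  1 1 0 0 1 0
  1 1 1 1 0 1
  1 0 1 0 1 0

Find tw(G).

A width-3 tree decomposition is:
Bags: B1 = {a, b, c, e}  B2 = {a, b, d, e}  B3 = {a, c, e, f}
Tree: B1–B2, B1–B3
Every bag has size at most 4, so the width is 4 − 1 = 3 and tw(G) ≤ 3. For the lower bound, the 4 vertices {a, b, d, e} are pairwise adjacent, and any tree decomposition puts a clique entirely inside one bag — forcing width ≥ 3. Hence tw(G) = 3 exactly.

3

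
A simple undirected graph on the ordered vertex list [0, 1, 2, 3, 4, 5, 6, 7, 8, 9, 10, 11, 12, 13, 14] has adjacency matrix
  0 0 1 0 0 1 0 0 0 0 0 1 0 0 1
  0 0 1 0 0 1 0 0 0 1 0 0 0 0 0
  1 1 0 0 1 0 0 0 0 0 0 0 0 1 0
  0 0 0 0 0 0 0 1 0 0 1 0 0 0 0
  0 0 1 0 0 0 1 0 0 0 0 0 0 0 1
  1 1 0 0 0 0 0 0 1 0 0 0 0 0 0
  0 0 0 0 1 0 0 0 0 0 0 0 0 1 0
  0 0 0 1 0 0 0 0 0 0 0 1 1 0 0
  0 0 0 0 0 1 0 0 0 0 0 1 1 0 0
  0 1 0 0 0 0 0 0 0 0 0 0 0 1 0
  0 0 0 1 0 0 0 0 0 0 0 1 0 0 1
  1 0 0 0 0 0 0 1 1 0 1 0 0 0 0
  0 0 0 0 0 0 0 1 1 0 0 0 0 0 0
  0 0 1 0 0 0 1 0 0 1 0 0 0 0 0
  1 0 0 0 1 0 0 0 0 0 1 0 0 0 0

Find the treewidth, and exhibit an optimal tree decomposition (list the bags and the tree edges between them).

The largest bag has 4 vertices, giving width 3; this decomposition certifies tw(G) ≤ 3. For the lower bound: the 4 vertex sets {3,7,12}, {8}, {11}, {0,5,10,14} are disjoint, each induces a connected subgraph, and every pair is joined by at least one edge of G. Contracting each set to a single vertex therefore yields K_{4} as a minor, and since treewidth is minor-monotone, tw(G) ≥ tw(K_{4}) = 3. Hence tw(G) = 3 exactly.

Treewidth 3.
Bags: B1 = {3, 7, 8, 12}  B2 = {3, 7, 8, 11}  B3 = {3, 8, 10, 11}  B4 = {5, 8, 10, 11}  B5 = {0, 5, 10, 11}  B6 = {0, 5, 10, 14}  B7 = {0, 1, 5, 14}  B8 = {0, 1, 2, 14}  B9 = {1, 2, 4, 14}  B10 = {1, 2, 4, 9}  B11 = {2, 4, 9, 13}  B12 = {4, 6, 9, 13}
Tree: B1–B2, B2–B3, B3–B4, B4–B5, B5–B6, B6–B7, B7–B8, B8–B9, B9–B10, B10–B11, B11–B12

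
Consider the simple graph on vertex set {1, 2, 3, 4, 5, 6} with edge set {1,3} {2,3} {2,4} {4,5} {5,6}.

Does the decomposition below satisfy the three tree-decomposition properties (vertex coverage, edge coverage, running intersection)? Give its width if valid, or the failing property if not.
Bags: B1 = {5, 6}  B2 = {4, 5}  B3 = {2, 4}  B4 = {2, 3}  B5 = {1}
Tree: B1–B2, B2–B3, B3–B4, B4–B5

A tree decomposition must satisfy three properties: every vertex lies in some bag; for every edge, both endpoints lie together in some bag; and for every vertex, the bags containing it form a connected subtree. Here edge (3,1) lies in no bag, so the decomposition is invalid.

No — edge (3,1) lies in no bag.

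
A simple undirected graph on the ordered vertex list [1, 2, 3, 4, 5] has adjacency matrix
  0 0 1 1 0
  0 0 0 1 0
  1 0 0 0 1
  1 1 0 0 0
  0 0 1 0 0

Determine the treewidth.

1

A width-1 tree decomposition is:
Bags: B1 = {3, 5}  B2 = {1, 3}  B3 = {1, 4}  B4 = {2, 4}
Tree: B1–B2, B2–B3, B3–B4
The largest bag has 2 vertices, giving width 1; this decomposition certifies tw(G) ≤ 1. Since G has at least one edge (e.g. 5–3), it is not an edgeless graph, so tw(G) ≥ 1. Therefore the treewidth is 1.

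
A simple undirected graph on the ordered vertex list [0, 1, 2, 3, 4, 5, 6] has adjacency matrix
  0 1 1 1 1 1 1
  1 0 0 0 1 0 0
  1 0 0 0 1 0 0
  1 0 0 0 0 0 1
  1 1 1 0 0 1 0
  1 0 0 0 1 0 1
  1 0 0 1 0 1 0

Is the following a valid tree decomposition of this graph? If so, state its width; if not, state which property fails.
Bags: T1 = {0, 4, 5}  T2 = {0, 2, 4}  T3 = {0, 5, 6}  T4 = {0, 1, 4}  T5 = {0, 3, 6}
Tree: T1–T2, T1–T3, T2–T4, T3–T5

Vertex coverage: the bags together contain {0, 1, 2, 3, 4, 5, 6}, the full vertex set. Edge coverage: each edge of G has both endpoints in at least one bag. Running intersection: for every vertex, the bags containing it form a connected subtree. All three properties hold, so this is a valid tree decomposition of width max|bag| − 1 = 2, and hence tw(G) ≤ 2.

Yes; width 2.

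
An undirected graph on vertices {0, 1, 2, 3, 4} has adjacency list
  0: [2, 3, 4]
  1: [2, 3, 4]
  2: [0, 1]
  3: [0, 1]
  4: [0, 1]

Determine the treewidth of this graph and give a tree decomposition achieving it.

Treewidth 2.
Bags: B1 = {0, 1, 4}  B2 = {0, 1, 3}  B3 = {0, 1, 2}
Tree: B1–B2, B2–B3

Each bag holds 3 vertices, so the decomposition has width 2, which upper-bounds the treewidth. For the lower bound, G contains the cycle 1–4–0–3–1, so G is not a forest; only forests have treewidth ≤ 1, hence tw(G) ≥ 2. The upper and lower bounds meet at 2, so that is the treewidth.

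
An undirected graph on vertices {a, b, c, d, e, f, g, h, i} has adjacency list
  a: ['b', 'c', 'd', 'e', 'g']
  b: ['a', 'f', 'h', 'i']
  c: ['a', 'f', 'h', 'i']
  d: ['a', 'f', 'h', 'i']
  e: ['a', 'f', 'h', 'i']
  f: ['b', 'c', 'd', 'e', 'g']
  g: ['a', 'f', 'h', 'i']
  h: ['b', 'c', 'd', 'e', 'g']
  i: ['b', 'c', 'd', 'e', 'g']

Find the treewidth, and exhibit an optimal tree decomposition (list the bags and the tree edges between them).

Treewidth 4.
Bags: B1 = {a, e, f, h, i}  B2 = {a, c, f, h, i}  B3 = {a, f, g, h, i}  B4 = {a, d, f, h, i}  B5 = {a, b, f, h, i}
Tree: B1–B2, B2–B3, B3–B4, B4–B5

Each bag holds 5 vertices, so the decomposition has width 4, which upper-bounds the treewidth. For the lower bound: the 5 vertex sets {a,e}, {c,i}, {g,h}, {f}, {d} are disjoint, each induces a connected subgraph, and every pair is joined by at least one edge of G. Contracting each set to a single vertex therefore yields K_{5} as a minor, and since treewidth is minor-monotone, tw(G) ≥ tw(K_{5}) = 4. The upper and lower bounds meet at 4, so that is the treewidth.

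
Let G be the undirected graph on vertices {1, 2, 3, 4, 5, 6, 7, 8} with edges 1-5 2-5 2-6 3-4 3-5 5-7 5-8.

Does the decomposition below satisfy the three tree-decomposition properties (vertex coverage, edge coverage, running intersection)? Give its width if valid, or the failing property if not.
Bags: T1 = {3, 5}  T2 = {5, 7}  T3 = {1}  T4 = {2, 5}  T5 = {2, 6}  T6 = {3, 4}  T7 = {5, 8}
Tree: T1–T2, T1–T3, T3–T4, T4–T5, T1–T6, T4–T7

A tree decomposition must satisfy three properties: every vertex lies in some bag; for every edge, both endpoints lie together in some bag; and for every vertex, the bags containing it form a connected subtree. Here edge (5,1) lies in no bag, so the decomposition is invalid.

No — edge (5,1) lies in no bag.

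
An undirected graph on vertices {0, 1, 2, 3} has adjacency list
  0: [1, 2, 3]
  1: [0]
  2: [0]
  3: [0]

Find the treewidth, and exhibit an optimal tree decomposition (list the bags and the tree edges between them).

Treewidth 1.
One optimal decomposition is:
Bags: B1 = {0, 1}  B2 = {0, 2}  B3 = {0, 3}
Tree: B1–B2, B1–B3

Each bag holds 2 vertices, so the decomposition has width 1, which upper-bounds the treewidth. Any graph with an edge has treewidth ≥ 1, and G has the edge 1–0. Therefore the treewidth is 1.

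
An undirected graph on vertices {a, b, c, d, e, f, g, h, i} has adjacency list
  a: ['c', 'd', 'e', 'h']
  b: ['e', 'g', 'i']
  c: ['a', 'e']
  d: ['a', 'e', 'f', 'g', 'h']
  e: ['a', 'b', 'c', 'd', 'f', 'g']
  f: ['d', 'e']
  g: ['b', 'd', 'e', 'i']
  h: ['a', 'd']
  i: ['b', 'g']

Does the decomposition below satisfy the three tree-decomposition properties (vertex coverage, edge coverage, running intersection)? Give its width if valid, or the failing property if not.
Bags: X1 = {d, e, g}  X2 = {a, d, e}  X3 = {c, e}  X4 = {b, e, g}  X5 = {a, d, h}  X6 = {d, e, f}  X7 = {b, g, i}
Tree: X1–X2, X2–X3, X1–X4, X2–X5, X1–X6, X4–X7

No — edge (a,c) lies in no bag.

A tree decomposition must satisfy three properties: every vertex lies in some bag; for every edge, both endpoints lie together in some bag; and for every vertex, the bags containing it form a connected subtree. Here edge (a,c) lies in no bag, so the decomposition is invalid.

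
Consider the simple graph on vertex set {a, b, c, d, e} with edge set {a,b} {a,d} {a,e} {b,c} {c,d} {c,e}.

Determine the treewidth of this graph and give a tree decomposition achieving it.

Every bag has size at most 3, so the width is 3 − 1 = 2 and tw(G) ≤ 2. For the lower bound, G contains the cycle e–a–b–c–e, so G is not a forest; only forests have treewidth ≤ 1, hence tw(G) ≥ 2. Therefore the treewidth is 2.

Treewidth 2.
One such decomposition:
Bags: B1 = {a, c, e}  B2 = {a, b, c}  B3 = {a, c, d}
Tree: B1–B2, B2–B3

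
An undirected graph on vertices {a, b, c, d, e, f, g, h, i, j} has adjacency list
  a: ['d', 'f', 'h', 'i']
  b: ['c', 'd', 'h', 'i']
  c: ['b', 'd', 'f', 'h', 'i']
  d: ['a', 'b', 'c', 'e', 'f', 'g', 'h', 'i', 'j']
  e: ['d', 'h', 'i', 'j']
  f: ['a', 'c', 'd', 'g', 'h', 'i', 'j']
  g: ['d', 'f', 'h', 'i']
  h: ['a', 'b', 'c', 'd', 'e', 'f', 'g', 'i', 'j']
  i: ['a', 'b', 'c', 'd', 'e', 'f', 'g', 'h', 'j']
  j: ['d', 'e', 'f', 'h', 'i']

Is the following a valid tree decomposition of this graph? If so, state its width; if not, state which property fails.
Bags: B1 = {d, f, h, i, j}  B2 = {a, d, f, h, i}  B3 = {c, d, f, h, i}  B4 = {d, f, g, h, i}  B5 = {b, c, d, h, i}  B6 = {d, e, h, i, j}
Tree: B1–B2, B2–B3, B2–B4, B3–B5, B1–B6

Checking the three conditions: (i) the bags cover all of {a, b, c, d, e, f, g, h, i, j}; (ii) for each edge, some bag contains both endpoints; (iii) the bags containing any fixed vertex form a subtree. All hold, so the decomposition is valid with width 5 − 1 = 4.

Yes; width 4.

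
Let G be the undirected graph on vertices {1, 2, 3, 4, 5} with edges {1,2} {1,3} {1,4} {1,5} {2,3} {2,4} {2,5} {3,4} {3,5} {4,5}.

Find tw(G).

4

A width-4 tree decomposition is:
Bags: B1 = {1, 2, 3, 4, 5}
Tree: (single bag)
A single bag containing all 5 vertices is trivially a valid decomposition of width 4. On the other hand G contains the 5-clique {1, 2, 3, 4, 5}. A clique must lie in a single bag of any decomposition, so no decomposition can have width below 4. Hence tw(G) = 4 exactly.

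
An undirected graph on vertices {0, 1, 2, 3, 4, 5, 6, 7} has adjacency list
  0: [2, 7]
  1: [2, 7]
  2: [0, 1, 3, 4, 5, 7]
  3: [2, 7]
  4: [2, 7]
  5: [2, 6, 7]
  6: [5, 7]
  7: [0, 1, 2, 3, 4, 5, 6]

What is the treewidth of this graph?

A width-2 tree decomposition is:
Bags: B1 = {2, 4, 7}  B2 = {2, 5, 7}  B3 = {0, 2, 7}  B4 = {5, 6, 7}  B5 = {2, 3, 7}  B6 = {1, 2, 7}
Tree: B1–B2, B1–B3, B2–B4, B1–B5, B1–B6
Every bag has size at most 3, so the width is 3 − 1 = 2 and tw(G) ≤ 2. For the lower bound, the 3 vertices {0, 2, 7} are pairwise adjacent, and any tree decomposition puts a clique entirely inside one bag — forcing width ≥ 2. Combining the bounds, tw(G) = 2.

2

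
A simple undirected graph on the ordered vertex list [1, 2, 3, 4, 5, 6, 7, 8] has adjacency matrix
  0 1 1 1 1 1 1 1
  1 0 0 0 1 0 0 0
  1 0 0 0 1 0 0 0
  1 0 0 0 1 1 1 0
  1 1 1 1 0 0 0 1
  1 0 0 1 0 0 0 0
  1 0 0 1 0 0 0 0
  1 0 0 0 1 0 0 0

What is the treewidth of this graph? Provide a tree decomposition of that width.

Every bag has size at most 3, so the width is 3 − 1 = 2 and tw(G) ≤ 2. On the other hand G contains the 3-clique {1, 5, 8}. A clique must lie in a single bag of any decomposition, so no decomposition can have width below 2. Therefore the treewidth is 2.

Treewidth 2.
One optimal decomposition is:
Bags: B1 = {1, 2, 5}  B2 = {1, 5, 8}  B3 = {1, 4, 5}  B4 = {1, 3, 5}  B5 = {1, 4, 6}  B6 = {1, 4, 7}
Tree: B1–B2, B2–B3, B3–B4, B3–B5, B3–B6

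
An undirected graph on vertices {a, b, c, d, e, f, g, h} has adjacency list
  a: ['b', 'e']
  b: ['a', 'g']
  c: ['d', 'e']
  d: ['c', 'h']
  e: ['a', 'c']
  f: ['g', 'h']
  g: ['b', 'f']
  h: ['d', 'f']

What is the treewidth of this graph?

A width-2 tree decomposition is:
Bags: B1 = {c, d, e}  B2 = {a, d, e}  B3 = {a, b, d}  B4 = {b, d, g}  B5 = {d, f, g}  B6 = {d, f, h}
Tree: B1–B2, B2–B3, B3–B4, B4–B5, B5–B6
Every bag has size at most 3, so the width is 3 − 1 = 2 and tw(G) ≤ 2. The edges d–c–e–a–b–g–f–h–d form a cycle, so G is not a tree and its treewidth is at least 2. Hence tw(G) = 2 exactly.

2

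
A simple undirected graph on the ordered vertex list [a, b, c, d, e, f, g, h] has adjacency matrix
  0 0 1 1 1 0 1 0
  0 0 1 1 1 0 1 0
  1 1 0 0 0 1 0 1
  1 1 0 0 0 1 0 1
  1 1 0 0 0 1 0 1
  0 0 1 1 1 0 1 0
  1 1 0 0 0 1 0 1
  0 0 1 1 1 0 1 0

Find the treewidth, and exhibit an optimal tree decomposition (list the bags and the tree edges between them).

Each bag holds 5 vertices, so the decomposition has width 4, which upper-bounds the treewidth. For the lower bound: the 5 vertex sets {b,c}, {a,e}, {d,f}, {g}, {h} are disjoint, each induces a connected subgraph, and every pair is joined by at least one edge of G. Contracting each set to a single vertex therefore yields K_{5} as a minor, and since treewidth is minor-monotone, tw(G) ≥ tw(K_{5}) = 4. The upper and lower bounds meet at 4, so that is the treewidth.

Treewidth 4.
Bags: B1 = {b, c, d, e, g}  B2 = {a, c, d, e, g}  B3 = {c, d, e, f, g}  B4 = {c, d, e, g, h}
Tree: B1–B2, B2–B3, B3–B4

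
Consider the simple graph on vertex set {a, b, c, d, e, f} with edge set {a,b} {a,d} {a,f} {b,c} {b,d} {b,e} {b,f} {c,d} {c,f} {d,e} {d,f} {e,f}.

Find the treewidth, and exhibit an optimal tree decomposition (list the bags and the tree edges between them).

The largest bag has 4 vertices, giving width 3; this decomposition certifies tw(G) ≤ 3. Conversely, {b, d, e, f} is a clique of size 4, and the vertices of any clique must share a bag in every tree decomposition; so some bag has ≥ 4 vertices and tw(G) ≥ 3. The upper and lower bounds meet at 3, so that is the treewidth.

Treewidth 3.
Bags: B1 = {b, c, d, f}  B2 = {a, b, d, f}  B3 = {b, d, e, f}
Tree: B1–B2, B2–B3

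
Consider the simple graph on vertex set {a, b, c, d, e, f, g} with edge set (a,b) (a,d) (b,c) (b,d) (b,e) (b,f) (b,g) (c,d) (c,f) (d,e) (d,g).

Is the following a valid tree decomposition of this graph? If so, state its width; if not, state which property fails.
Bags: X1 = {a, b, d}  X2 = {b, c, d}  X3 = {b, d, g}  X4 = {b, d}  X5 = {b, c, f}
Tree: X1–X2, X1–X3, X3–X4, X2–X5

No — vertex e appears in no bag.

A tree decomposition must satisfy three properties: every vertex lies in some bag; for every edge, both endpoints lie together in some bag; and for every vertex, the bags containing it form a connected subtree. Here vertex e appears in no bag, so the decomposition is invalid.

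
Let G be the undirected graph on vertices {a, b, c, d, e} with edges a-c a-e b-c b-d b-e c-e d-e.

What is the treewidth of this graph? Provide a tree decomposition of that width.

The largest bag has 3 vertices, giving width 2; this decomposition certifies tw(G) ≤ 2. For the lower bound, the 3 vertices {b, d, e} are pairwise adjacent, and any tree decomposition puts a clique entirely inside one bag — forcing width ≥ 2. Hence tw(G) = 2 exactly.

Treewidth 2.
Bags: B1 = {b, c, e}  B2 = {a, c, e}  B3 = {b, d, e}
Tree: B1–B2, B1–B3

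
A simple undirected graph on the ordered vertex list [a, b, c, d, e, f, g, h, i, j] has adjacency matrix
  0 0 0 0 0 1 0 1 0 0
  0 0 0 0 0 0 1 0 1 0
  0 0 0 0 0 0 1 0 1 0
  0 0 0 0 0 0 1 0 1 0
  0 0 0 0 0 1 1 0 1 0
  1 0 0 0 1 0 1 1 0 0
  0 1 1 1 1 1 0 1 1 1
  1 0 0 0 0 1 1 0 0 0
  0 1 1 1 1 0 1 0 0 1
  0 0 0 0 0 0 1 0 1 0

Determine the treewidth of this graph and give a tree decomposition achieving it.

The largest bag has 3 vertices, giving width 2; this decomposition certifies tw(G) ≤ 2. Conversely, {f, g, h} is a clique of size 3, and the vertices of any clique must share a bag in every tree decomposition; so some bag has ≥ 3 vertices and tw(G) ≥ 2. The upper and lower bounds meet at 2, so that is the treewidth.

Treewidth 2.
One such decomposition:
Bags: B1 = {f, g, h}  B2 = {e, f, g}  B3 = {a, f, h}  B4 = {e, g, i}  B5 = {g, i, j}  B6 = {c, g, i}  B7 = {b, g, i}  B8 = {d, g, i}
Tree: B1–B2, B1–B3, B2–B4, B4–B5, B4–B6, B5–B7, B7–B8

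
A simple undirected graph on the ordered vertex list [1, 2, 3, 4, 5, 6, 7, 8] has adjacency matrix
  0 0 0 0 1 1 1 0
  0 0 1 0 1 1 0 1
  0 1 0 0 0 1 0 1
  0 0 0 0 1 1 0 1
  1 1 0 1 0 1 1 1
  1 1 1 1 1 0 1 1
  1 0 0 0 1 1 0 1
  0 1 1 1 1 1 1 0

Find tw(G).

A width-3 tree decomposition is:
Bags: B1 = {5, 6, 7, 8}  B2 = {4, 5, 6, 8}  B3 = {2, 5, 6, 8}  B4 = {2, 3, 6, 8}  B5 = {1, 5, 6, 7}
Tree: B1–B2, B1–B3, B3–B4, B1–B5
Every bag has size at most 4, so the width is 4 − 1 = 3 and tw(G) ≤ 3. For the lower bound, the 4 vertices {2, 3, 6, 8} are pairwise adjacent, and any tree decomposition puts a clique entirely inside one bag — forcing width ≥ 3. The upper and lower bounds meet at 3, so that is the treewidth.

3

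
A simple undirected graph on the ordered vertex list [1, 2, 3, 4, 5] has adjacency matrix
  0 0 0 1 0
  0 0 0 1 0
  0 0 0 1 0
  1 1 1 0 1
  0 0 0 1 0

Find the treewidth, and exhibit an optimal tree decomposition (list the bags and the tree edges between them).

Treewidth 1.
One such decomposition:
Bags: B1 = {2, 4}  B2 = {1, 4}  B3 = {4, 5}  B4 = {3, 4}
Tree: B1–B2, B2–B3, B3–B4

The largest bag has 2 vertices, giving width 1; this decomposition certifies tw(G) ≤ 1. Since G has at least one edge (e.g. 4–2), it is not an edgeless graph, so tw(G) ≥ 1. Hence tw(G) = 1 exactly.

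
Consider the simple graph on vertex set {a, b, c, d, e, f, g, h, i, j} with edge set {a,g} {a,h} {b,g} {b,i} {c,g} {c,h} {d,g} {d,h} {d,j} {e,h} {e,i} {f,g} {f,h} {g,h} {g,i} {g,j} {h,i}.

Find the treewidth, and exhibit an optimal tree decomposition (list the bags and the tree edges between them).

Every bag has size at most 3, so the width is 3 − 1 = 2 and tw(G) ≤ 2. Conversely, {d, g, j} is a clique of size 3, and the vertices of any clique must share a bag in every tree decomposition; so some bag has ≥ 3 vertices and tw(G) ≥ 2. The upper and lower bounds meet at 2, so that is the treewidth.

Treewidth 2.
Bags: B1 = {d, g, h}  B2 = {c, g, h}  B3 = {g, h, i}  B4 = {d, g, j}  B5 = {f, g, h}  B6 = {b, g, i}  B7 = {e, h, i}  B8 = {a, g, h}
Tree: B1–B2, B2–B3, B1–B4, B3–B5, B3–B6, B3–B7, B3–B8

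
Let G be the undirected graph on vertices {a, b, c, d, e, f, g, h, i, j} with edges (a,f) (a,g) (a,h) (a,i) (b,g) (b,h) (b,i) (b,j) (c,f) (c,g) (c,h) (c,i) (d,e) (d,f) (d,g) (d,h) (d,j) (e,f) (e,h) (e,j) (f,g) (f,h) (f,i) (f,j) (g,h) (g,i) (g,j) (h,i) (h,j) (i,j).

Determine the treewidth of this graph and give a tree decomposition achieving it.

Each bag holds 5 vertices, so the decomposition has width 4, which upper-bounds the treewidth. On the other hand G contains the 5-clique {d, f, g, h, j}. A clique must lie in a single bag of any decomposition, so no decomposition can have width below 4. Therefore the treewidth is 4.

Treewidth 4.
One such decomposition:
Bags: B1 = {b, g, h, i, j}  B2 = {f, g, h, i, j}  B3 = {c, f, g, h, i}  B4 = {d, f, g, h, j}  B5 = {a, f, g, h, i}  B6 = {d, e, f, h, j}
Tree: B1–B2, B2–B3, B2–B4, B2–B5, B4–B6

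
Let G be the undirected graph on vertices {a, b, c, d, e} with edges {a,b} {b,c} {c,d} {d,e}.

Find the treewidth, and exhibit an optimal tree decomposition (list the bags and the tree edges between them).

The largest bag has 2 vertices, giving width 1; this decomposition certifies tw(G) ≤ 1. Any graph with an edge has treewidth ≥ 1, and G has the edge a–b. The upper and lower bounds meet at 1, so that is the treewidth.

Treewidth 1.
One such decomposition:
Bags: B1 = {a, b}  B2 = {b, c}  B3 = {c, d}  B4 = {d, e}
Tree: B1–B2, B2–B3, B3–B4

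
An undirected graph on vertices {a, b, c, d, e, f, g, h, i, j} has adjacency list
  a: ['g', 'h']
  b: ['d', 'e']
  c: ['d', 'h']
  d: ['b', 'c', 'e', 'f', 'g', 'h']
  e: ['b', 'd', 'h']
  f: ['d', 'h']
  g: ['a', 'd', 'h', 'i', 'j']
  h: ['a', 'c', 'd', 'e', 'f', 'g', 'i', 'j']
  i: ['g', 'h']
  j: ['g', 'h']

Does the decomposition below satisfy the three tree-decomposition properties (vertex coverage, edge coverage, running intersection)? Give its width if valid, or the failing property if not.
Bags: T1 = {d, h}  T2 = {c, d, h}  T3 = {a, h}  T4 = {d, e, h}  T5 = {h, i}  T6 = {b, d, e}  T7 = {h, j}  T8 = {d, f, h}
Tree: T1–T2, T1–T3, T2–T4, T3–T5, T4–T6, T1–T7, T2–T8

No — vertex g appears in no bag.

A tree decomposition must satisfy three properties: every vertex lies in some bag; for every edge, both endpoints lie together in some bag; and for every vertex, the bags containing it form a connected subtree. Here vertex g appears in no bag, so the decomposition is invalid.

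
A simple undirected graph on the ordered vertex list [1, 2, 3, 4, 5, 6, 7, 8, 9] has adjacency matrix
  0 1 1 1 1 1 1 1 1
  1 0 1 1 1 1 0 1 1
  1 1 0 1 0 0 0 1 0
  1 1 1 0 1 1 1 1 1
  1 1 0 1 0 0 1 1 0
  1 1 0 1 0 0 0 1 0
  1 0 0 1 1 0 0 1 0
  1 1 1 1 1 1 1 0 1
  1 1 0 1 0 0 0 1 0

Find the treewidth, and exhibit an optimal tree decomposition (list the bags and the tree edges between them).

Treewidth 4.
One optimal decomposition is:
Bags: B1 = {1, 2, 4, 8, 9}  B2 = {1, 2, 4, 6, 8}  B3 = {1, 2, 4, 5, 8}  B4 = {1, 2, 3, 4, 8}  B5 = {1, 4, 5, 7, 8}
Tree: B1–B2, B1–B3, B3–B4, B3–B5

The largest bag has 5 vertices, giving width 4; this decomposition certifies tw(G) ≤ 4. Conversely, {1, 2, 4, 8, 9} is a clique of size 5, and the vertices of any clique must share a bag in every tree decomposition; so some bag has ≥ 5 vertices and tw(G) ≥ 4. Therefore the treewidth is 4.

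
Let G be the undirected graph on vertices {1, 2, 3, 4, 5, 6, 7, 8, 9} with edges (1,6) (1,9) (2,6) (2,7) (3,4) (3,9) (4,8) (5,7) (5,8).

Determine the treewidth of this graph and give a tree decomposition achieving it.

The largest bag has 3 vertices, giving width 2; this decomposition certifies tw(G) ≤ 2. The edges 9–3–4–8–5–7–2–6–1–9 form a cycle, so G is not a tree and its treewidth is at least 2. The upper and lower bounds meet at 2, so that is the treewidth.

Treewidth 2.
One optimal decomposition is:
Bags: B1 = {3, 4, 9}  B2 = {4, 8, 9}  B3 = {5, 8, 9}  B4 = {5, 7, 9}  B5 = {2, 7, 9}  B6 = {2, 6, 9}  B7 = {1, 6, 9}
Tree: B1–B2, B2–B3, B3–B4, B4–B5, B5–B6, B6–B7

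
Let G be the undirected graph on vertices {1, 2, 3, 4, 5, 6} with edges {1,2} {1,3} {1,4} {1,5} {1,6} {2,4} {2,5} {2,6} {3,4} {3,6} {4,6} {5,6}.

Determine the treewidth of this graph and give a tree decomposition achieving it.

Treewidth 3.
Bags: B1 = {1, 2, 4, 6}  B2 = {1, 3, 4, 6}  B3 = {1, 2, 5, 6}
Tree: B1–B2, B1–B3

Each bag holds 4 vertices, so the decomposition has width 3, which upper-bounds the treewidth. For the lower bound, the 4 vertices {1, 2, 4, 6} are pairwise adjacent, and any tree decomposition puts a clique entirely inside one bag — forcing width ≥ 3. Combining the bounds, tw(G) = 3.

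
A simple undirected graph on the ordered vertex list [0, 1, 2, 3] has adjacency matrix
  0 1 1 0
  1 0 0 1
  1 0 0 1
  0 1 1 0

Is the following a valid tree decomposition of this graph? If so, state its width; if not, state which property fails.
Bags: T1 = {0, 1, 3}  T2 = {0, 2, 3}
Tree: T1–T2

Yes; width 2.

Every vertex of G appears in some bag (union = {0, 1, 2, 3}); every edge is covered by a bag; and for each vertex v the set of bags containing v is connected in the bag tree. The decomposition is therefore valid. The largest bag has 3 vertices, so the width is 2.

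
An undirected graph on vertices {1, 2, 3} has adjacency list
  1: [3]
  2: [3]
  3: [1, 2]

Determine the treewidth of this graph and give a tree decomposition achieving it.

Each bag holds 2 vertices, so the decomposition has width 1, which upper-bounds the treewidth. Since G has at least one edge (e.g. 1–3), it is not an edgeless graph, so tw(G) ≥ 1. Combining the bounds, tw(G) = 1.

Treewidth 1.
Bags: B1 = {1, 3}  B2 = {2, 3}
Tree: B1–B2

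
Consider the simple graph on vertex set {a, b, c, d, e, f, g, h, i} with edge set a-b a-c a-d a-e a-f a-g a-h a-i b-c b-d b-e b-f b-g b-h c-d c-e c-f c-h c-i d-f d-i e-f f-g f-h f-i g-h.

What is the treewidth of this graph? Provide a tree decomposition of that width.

Treewidth 4.
Bags: B1 = {a, b, c, f, h}  B2 = {a, b, c, e, f}  B3 = {a, b, f, g, h}  B4 = {a, b, c, d, f}  B5 = {a, c, d, f, i}
Tree: B1–B2, B1–B3, B1–B4, B4–B5

Each bag holds 5 vertices, so the decomposition has width 4, which upper-bounds the treewidth. Conversely, {a, b, f, g, h} is a clique of size 5, and the vertices of any clique must share a bag in every tree decomposition; so some bag has ≥ 5 vertices and tw(G) ≥ 4. Therefore the treewidth is 4.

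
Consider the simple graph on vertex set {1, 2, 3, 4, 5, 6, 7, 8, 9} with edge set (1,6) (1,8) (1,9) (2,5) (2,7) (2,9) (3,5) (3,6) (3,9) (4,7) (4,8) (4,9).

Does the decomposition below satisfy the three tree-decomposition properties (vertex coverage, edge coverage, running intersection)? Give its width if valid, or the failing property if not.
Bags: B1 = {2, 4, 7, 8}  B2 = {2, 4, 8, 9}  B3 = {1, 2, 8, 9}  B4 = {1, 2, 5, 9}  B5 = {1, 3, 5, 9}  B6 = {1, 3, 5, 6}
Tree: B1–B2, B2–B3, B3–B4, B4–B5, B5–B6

Vertex coverage: the bags together contain {1, 2, 3, 4, 5, 6, 7, 8, 9}, the full vertex set. Edge coverage: each edge of G has both endpoints in at least one bag. Running intersection: for every vertex, the bags containing it form a connected subtree. All three properties hold, so this is a valid tree decomposition of width max|bag| − 1 = 3, and hence tw(G) ≤ 3.

Yes; width 3.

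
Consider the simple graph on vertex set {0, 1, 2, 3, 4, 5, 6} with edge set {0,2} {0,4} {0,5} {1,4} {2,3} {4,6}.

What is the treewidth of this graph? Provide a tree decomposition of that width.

Treewidth 1.
One such decomposition:
Bags: B1 = {0, 4}  B2 = {1, 4}  B3 = {0, 2}  B4 = {2, 3}  B5 = {4, 6}  B6 = {0, 5}
Tree: B1–B2, B1–B3, B3–B4, B1–B5, B3–B6

The largest bag has 2 vertices, giving width 1; this decomposition certifies tw(G) ≤ 1. Since G has at least one edge (e.g. 0–4), it is not an edgeless graph, so tw(G) ≥ 1. Hence tw(G) = 1 exactly.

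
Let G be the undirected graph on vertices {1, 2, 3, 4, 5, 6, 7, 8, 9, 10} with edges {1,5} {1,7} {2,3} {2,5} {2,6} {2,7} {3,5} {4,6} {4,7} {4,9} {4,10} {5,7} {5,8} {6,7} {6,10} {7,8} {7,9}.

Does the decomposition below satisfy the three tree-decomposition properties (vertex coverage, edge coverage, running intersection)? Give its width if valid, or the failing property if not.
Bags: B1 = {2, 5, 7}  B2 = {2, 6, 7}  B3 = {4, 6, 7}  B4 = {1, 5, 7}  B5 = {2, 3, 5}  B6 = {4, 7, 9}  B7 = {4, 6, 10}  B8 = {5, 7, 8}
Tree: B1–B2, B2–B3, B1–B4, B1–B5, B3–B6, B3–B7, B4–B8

Checking the three conditions: (i) the bags cover all of {1, 2, 3, 4, 5, 6, 7, 8, 9, 10}; (ii) for each edge, some bag contains both endpoints; (iii) the bags containing any fixed vertex form a subtree. All hold, so the decomposition is valid with width 3 − 1 = 2.

Yes; width 2.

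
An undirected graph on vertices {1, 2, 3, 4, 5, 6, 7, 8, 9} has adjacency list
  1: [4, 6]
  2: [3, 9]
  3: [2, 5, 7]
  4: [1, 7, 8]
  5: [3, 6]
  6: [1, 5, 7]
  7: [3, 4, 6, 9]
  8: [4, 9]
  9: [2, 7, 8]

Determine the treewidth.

3

A width-3 tree decomposition is:
Bags: B1 = {1, 4, 6, 8}  B2 = {4, 6, 7, 8}  B3 = {6, 7, 8, 9}  B4 = {5, 6, 7, 9}  B5 = {3, 5, 7, 9}  B6 = {2, 3, 5, 9}
Tree: B1–B2, B2–B3, B3–B4, B4–B5, B5–B6
The largest bag has 4 vertices, giving width 3; this decomposition certifies tw(G) ≤ 3. For the lower bound: the 4 vertex sets {1,4,8}, {6}, {7}, {2,3,5,9} are disjoint, each induces a connected subgraph, and every pair is joined by at least one edge of G. Contracting each set to a single vertex therefore yields K_{4} as a minor, and since treewidth is minor-monotone, tw(G) ≥ tw(K_{4}) = 3. Combining the bounds, tw(G) = 3.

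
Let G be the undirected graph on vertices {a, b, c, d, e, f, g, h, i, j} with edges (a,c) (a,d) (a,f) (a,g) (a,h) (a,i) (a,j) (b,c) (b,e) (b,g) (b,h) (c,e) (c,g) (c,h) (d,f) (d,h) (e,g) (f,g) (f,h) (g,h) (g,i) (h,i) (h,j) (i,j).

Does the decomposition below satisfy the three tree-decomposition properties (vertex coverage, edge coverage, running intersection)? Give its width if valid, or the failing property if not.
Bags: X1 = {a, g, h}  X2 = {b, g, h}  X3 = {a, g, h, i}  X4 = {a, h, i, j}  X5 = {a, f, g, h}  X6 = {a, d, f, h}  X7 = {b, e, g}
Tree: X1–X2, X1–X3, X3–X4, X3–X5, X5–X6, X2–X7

A tree decomposition must satisfy three properties: every vertex lies in some bag; for every edge, both endpoints lie together in some bag; and for every vertex, the bags containing it form a connected subtree. Here vertex c appears in no bag, so the decomposition is invalid.

No — vertex c appears in no bag.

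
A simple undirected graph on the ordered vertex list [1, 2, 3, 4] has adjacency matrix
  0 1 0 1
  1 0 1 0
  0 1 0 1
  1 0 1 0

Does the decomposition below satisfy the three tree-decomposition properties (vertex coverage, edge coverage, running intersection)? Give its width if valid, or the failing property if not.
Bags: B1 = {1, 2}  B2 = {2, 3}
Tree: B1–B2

A tree decomposition must satisfy three properties: every vertex lies in some bag; for every edge, both endpoints lie together in some bag; and for every vertex, the bags containing it form a connected subtree. Here vertex 4 appears in no bag, so the decomposition is invalid.

No — vertex 4 appears in no bag.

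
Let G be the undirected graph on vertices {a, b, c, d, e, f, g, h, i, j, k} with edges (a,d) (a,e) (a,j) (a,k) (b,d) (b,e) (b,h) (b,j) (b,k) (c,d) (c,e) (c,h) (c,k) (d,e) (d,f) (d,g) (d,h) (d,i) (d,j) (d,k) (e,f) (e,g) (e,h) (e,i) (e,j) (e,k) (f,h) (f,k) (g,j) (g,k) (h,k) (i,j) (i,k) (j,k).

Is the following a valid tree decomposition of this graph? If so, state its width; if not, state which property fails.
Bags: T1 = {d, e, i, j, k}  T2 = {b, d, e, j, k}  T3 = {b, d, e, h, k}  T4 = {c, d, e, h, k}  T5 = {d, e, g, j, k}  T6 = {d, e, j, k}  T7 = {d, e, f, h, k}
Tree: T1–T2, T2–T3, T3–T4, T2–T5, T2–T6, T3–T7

No — vertex a appears in no bag.

A tree decomposition must satisfy three properties: every vertex lies in some bag; for every edge, both endpoints lie together in some bag; and for every vertex, the bags containing it form a connected subtree. Here vertex a appears in no bag, so the decomposition is invalid.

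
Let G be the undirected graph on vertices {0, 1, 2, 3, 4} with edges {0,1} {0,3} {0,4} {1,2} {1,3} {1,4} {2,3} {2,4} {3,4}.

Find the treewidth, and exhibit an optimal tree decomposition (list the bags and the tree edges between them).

Treewidth 3.
One optimal decomposition is:
Bags: B1 = {0, 1, 3, 4}  B2 = {1, 2, 3, 4}
Tree: B1–B2

The largest bag has 4 vertices, giving width 3; this decomposition certifies tw(G) ≤ 3. For the lower bound, the 4 vertices {0, 1, 3, 4} are pairwise adjacent, and any tree decomposition puts a clique entirely inside one bag — forcing width ≥ 3. Combining the bounds, tw(G) = 3.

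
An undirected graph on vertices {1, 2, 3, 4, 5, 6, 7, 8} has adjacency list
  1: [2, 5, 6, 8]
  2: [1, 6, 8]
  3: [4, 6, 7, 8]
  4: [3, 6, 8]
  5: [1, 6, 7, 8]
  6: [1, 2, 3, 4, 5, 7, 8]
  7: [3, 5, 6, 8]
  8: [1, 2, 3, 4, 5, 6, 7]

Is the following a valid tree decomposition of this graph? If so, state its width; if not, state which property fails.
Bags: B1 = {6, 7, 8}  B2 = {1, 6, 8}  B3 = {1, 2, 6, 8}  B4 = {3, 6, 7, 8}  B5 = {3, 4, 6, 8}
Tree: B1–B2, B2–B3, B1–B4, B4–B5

A tree decomposition must satisfy three properties: every vertex lies in some bag; for every edge, both endpoints lie together in some bag; and for every vertex, the bags containing it form a connected subtree. Here vertex 5 appears in no bag, so the decomposition is invalid.

No — vertex 5 appears in no bag.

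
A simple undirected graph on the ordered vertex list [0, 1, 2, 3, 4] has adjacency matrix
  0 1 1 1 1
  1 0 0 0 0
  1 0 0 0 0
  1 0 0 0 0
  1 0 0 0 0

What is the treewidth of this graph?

A width-1 tree decomposition is:
Bags: B1 = {0, 1}  B2 = {0, 4}  B3 = {0, 2}  B4 = {0, 3}
Tree: B1–B2, B1–B3, B3–B4
Each bag holds 2 vertices, so the decomposition has width 1, which upper-bounds the treewidth. Any graph with an edge has treewidth ≥ 1, and G has the edge 0–1. The upper and lower bounds meet at 1, so that is the treewidth.

1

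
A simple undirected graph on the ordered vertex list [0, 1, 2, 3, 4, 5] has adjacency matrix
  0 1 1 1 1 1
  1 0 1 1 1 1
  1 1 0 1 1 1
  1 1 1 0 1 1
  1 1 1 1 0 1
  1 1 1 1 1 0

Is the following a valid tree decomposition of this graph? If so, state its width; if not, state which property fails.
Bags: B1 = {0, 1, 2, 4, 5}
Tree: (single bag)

No — vertex 3 appears in no bag.

A tree decomposition must satisfy three properties: every vertex lies in some bag; for every edge, both endpoints lie together in some bag; and for every vertex, the bags containing it form a connected subtree. Here vertex 3 appears in no bag, so the decomposition is invalid.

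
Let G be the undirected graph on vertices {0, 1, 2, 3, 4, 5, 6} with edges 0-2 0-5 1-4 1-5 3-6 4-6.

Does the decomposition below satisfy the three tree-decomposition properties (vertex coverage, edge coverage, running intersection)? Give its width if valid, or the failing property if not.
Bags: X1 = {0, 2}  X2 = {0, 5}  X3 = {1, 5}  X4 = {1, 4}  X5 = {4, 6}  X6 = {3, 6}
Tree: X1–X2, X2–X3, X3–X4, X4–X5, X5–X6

Yes; width 1.

Every vertex of G appears in some bag (union = {0, 1, 2, 3, 4, 5, 6}); every edge is covered by a bag; and for each vertex v the set of bags containing v is connected in the bag tree. The decomposition is therefore valid. The largest bag has 2 vertices, so the width is 1.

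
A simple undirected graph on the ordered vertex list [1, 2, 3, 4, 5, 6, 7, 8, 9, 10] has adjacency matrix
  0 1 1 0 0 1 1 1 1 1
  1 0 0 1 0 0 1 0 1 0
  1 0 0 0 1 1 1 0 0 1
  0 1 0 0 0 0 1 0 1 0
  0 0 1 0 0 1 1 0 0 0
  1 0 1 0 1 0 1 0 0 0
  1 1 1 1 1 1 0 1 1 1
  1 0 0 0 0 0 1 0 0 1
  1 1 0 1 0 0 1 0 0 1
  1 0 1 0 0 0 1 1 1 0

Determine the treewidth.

A width-3 tree decomposition is:
Bags: B1 = {1, 7, 9, 10}  B2 = {1, 7, 8, 10}  B3 = {1, 3, 7, 10}  B4 = {1, 2, 7, 9}  B5 = {1, 3, 6, 7}  B6 = {2, 4, 7, 9}  B7 = {3, 5, 6, 7}
Tree: B1–B2, B1–B3, B1–B4, B3–B5, B4–B6, B5–B7
Every bag has size at most 4, so the width is 4 − 1 = 3 and tw(G) ≤ 3. For the lower bound, the 4 vertices {1, 2, 7, 9} are pairwise adjacent, and any tree decomposition puts a clique entirely inside one bag — forcing width ≥ 3. The upper and lower bounds meet at 3, so that is the treewidth.

3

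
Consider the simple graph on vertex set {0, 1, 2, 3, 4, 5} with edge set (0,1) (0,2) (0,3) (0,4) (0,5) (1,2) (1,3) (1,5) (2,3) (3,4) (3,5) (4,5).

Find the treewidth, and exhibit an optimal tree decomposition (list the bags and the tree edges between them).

Treewidth 3.
Bags: B1 = {0, 1, 2, 3}  B2 = {0, 1, 3, 5}  B3 = {0, 3, 4, 5}
Tree: B1–B2, B2–B3

Each bag holds 4 vertices, so the decomposition has width 3, which upper-bounds the treewidth. Conversely, {0, 1, 2, 3} is a clique of size 4, and the vertices of any clique must share a bag in every tree decomposition; so some bag has ≥ 4 vertices and tw(G) ≥ 3. Hence tw(G) = 3 exactly.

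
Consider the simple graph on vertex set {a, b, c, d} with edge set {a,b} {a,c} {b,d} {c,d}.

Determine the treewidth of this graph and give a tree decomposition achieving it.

Treewidth 2.
Bags: B1 = {b, c, d}  B2 = {a, b, c}
Tree: B1–B2

The largest bag has 3 vertices, giving width 2; this decomposition certifies tw(G) ≤ 2. The edges b–d–c–a–b form a cycle, so G is not a tree and its treewidth is at least 2. The upper and lower bounds meet at 2, so that is the treewidth.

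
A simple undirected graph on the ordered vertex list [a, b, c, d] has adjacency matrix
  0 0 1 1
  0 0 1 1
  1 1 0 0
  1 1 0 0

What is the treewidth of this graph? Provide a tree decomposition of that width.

Treewidth 2.
Bags: B1 = {a, b, c}  B2 = {a, b, d}
Tree: B1–B2

The largest bag has 3 vertices, giving width 2; this decomposition certifies tw(G) ≤ 2. For the lower bound, G contains the cycle b–c–a–d–b, so G is not a forest; only forests have treewidth ≤ 1, hence tw(G) ≥ 2. Combining the bounds, tw(G) = 2.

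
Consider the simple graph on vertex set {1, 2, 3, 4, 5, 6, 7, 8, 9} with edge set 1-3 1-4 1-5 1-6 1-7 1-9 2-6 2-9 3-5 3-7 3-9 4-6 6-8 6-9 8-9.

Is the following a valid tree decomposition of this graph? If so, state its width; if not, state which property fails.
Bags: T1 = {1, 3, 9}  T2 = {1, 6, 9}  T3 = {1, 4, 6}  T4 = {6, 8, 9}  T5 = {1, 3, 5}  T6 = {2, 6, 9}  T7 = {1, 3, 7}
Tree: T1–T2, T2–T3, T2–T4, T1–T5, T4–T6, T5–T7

Vertex coverage: the bags together contain {1, 2, 3, 4, 5, 6, 7, 8, 9}, the full vertex set. Edge coverage: each edge of G has both endpoints in at least one bag. Running intersection: for every vertex, the bags containing it form a connected subtree. All three properties hold, so this is a valid tree decomposition of width max|bag| − 1 = 2, and hence tw(G) ≤ 2.

Yes; width 2.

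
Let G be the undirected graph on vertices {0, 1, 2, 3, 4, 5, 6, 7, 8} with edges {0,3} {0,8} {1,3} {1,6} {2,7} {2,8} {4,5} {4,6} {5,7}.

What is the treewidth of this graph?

A width-2 tree decomposition is:
Bags: B1 = {0, 3, 8}  B2 = {2, 3, 8}  B3 = {2, 3, 7}  B4 = {3, 5, 7}  B5 = {3, 4, 5}  B6 = {3, 4, 6}  B7 = {1, 3, 6}
Tree: B1–B2, B2–B3, B3–B4, B4–B5, B5–B6, B6–B7
Each bag holds 3 vertices, so the decomposition has width 2, which upper-bounds the treewidth. The edges 3–0–8–2–7–5–4–6–1–3 form a cycle, so G is not a tree and its treewidth is at least 2. Combining the bounds, tw(G) = 2.

2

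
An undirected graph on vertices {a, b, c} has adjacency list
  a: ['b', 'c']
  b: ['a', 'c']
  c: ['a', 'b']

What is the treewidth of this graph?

2

A width-2 tree decomposition is:
Bags: B1 = {a, b, c}
Tree: (single bag)
A single bag containing all 3 vertices is trivially a valid decomposition of width 2. On the other hand G contains the 3-clique {a, b, c}. A clique must lie in a single bag of any decomposition, so no decomposition can have width below 2. Hence tw(G) = 2 exactly.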